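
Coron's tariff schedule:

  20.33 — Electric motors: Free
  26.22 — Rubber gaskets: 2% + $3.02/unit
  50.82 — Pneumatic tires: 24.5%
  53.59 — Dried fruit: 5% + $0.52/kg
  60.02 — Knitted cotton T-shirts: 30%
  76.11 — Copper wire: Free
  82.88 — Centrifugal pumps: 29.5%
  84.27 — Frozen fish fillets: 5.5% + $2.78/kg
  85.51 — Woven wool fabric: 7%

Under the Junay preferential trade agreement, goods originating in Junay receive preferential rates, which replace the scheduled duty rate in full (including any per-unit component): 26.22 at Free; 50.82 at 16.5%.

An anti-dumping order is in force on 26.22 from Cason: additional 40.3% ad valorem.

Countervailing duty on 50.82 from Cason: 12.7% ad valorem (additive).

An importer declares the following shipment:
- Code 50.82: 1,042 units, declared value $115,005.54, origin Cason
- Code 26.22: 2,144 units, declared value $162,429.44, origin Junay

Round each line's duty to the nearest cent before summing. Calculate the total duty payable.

Line 1 (50.82, Cason, 1,042 units, $115,005.54):
Base rate for 50.82 is 24.5%.
50.82 has an FTA preferential rate, but origin Cason is not Junay; base rate stands.
Additional duty on 50.82 from Cason: +12.7%. Applied ad valorem rate: 24.5% + 12.7% = 37.2%.
Duty = $115,005.54 × 37.2% = $42,782.06.
Line 2 (26.22, Junay, 2,144 units, $162,429.44):
Base rate for 26.22 is 2% + $3.02/unit.
Origin Junay qualifies under the Coron–Junay agreement and 26.22 is covered: preferential rate Free applies instead.
The additional-duty order on 26.22 targets Cason, not Junay; it does not apply.
Duty = $162,429.44 × 0% = $0.00.
Total = $42,782.06 + $0.00 = $42,782.06.

$42,782.06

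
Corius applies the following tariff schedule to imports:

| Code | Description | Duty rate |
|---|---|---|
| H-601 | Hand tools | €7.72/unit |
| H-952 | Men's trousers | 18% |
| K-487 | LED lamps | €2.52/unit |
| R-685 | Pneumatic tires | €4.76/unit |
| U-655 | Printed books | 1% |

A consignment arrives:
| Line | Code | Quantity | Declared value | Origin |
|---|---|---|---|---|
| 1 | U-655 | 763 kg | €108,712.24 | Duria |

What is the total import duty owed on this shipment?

Line 1 (U-655, Duria, 763 kg, €108,712.24):
Base rate for U-655 is 1%.
Duty = €108,712.24 × 1% = €1,087.12.

€1,087.12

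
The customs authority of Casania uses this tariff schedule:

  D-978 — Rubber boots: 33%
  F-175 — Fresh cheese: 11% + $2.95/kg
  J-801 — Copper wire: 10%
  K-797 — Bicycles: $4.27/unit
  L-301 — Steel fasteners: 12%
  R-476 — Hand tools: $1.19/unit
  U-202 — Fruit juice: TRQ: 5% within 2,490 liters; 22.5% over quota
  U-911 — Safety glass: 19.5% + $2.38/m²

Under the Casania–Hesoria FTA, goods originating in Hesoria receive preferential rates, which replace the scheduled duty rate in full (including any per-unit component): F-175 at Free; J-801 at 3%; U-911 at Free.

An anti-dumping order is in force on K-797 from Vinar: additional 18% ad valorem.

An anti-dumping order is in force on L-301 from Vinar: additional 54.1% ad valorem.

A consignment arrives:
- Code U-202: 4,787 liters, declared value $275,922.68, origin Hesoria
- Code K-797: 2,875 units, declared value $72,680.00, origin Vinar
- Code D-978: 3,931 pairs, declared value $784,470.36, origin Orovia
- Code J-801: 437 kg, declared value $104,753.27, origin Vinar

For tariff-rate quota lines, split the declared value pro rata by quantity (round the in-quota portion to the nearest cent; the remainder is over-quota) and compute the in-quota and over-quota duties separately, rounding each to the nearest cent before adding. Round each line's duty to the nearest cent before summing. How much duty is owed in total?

$331,675.17

Line 1 (U-202, Hesoria, 4,787 liters, $275,922.68):
Code U-202 is under a tariff-rate quota (threshold 2,490 liters). In-quota: 2,490 liters at 5%; over-quota: 2,297 liters at 22.5%.
Pro-rata value split: in-quota = $275,922.68 × 2,490/4,787 = $143,523.60; over-quota = $275,922.68 − $143,523.60 = $132,399.08.
In-quota duty = $143,523.60 × 5% = $7,176.18. Over-quota duty = $132,399.08 × 22.5% = $29,789.79.
Line duty = $7,176.18 + $29,789.79 = $36,965.97.
Line 2 (K-797, Vinar, 2,875 units, $72,680.00):
Base rate for K-797 is $4.27/unit.
Additional duty on K-797 from Vinar: +18% ad valorem. Applied ad valorem rate = 18%.
Duty = $72,680.00 × 18% + 2,875 × $4.27 = $25,358.65.
Line 3 (D-978, Orovia, 3,931 pairs, $784,470.36):
Base rate for D-978 is 33%.
Duty = $784,470.36 × 33% = $258,875.22.
Line 4 (J-801, Vinar, 437 kg, $104,753.27):
Base rate for J-801 is 10%.
J-801 has an FTA preferential rate, but origin Vinar is not Hesoria; base rate stands.
Duty = $104,753.27 × 10% = $10,475.33.
Total = $36,965.97 + $25,358.65 + $258,875.22 + $10,475.33 = $331,675.17.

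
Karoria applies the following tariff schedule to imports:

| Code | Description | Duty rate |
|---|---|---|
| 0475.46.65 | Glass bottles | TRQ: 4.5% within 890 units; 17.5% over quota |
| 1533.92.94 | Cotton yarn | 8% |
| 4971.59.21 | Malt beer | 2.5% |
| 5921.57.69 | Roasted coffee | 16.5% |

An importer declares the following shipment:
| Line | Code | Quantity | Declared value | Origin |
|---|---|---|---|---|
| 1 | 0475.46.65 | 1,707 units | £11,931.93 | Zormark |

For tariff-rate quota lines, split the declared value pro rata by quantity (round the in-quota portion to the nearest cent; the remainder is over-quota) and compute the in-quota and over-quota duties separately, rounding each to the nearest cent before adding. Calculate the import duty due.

Line 1 (0475.46.65, Zormark, 1,707 units, £11,931.93):
Code 0475.46.65 is under a tariff-rate quota (threshold 890 units). In-quota: 890 units at 4.5%; over-quota: 817 units at 17.5%.
Pro-rata value split: in-quota = £11,931.93 × 890/1,707 = £6,221.10; over-quota = £11,931.93 − £6,221.10 = £5,710.83.
In-quota duty = £6,221.10 × 4.5% = £279.95. Over-quota duty = £5,710.83 × 17.5% = £999.40.
Line duty = £279.95 + £999.40 = £1,279.35.

£1,279.35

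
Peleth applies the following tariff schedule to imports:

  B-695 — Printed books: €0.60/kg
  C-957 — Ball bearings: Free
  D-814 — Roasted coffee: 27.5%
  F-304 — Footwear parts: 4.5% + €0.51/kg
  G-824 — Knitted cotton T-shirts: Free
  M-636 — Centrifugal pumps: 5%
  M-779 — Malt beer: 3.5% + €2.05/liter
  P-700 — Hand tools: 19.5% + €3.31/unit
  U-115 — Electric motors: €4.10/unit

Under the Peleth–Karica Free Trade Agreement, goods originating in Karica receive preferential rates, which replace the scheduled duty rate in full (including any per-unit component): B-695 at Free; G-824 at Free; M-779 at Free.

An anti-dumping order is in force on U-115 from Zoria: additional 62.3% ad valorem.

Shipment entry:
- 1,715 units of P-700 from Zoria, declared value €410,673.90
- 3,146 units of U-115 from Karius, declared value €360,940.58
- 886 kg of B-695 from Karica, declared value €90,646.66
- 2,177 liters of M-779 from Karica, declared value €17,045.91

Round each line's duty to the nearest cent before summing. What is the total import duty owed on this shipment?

Line 1 (P-700, Zoria, 1,715 units, €410,673.90):
Base rate for P-700 is 19.5% + €3.31/unit.
Duty = €410,673.90 × 19.5% + 1,715 × €3.31 = €85,758.06.
Line 2 (U-115, Karius, 3,146 units, €360,940.58):
Base rate for U-115 is €4.10/unit.
The additional-duty order on U-115 targets Zoria, not Karius; it does not apply.
Duty = 3,146 × €4.10 = €12,898.60.
Line 3 (B-695, Karica, 886 kg, €90,646.66):
Base rate for B-695 is €0.60/kg.
Origin Karica qualifies under the Peleth–Karica agreement and B-695 is covered: preferential rate Free applies instead.
Duty = €90,646.66 × 0% = €0.00.
Line 4 (M-779, Karica, 2,177 liters, €17,045.91):
Base rate for M-779 is 3.5% + €2.05/liter.
Origin Karica qualifies under the Peleth–Karica agreement and M-779 is covered: preferential rate Free applies instead.
Duty = €17,045.91 × 0% = €0.00.
Total = €85,758.06 + €12,898.60 + €0.00 + €0.00 = €98,656.66.

€98,656.66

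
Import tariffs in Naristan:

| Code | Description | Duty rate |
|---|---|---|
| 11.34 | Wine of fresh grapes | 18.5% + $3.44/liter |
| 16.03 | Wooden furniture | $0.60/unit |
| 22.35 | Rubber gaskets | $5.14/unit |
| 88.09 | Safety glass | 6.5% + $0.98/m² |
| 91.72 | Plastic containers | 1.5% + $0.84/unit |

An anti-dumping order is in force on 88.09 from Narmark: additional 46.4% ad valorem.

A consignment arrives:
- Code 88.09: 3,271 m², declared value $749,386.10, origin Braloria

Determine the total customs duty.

$51,915.68

Line 1 (88.09, Braloria, 3,271 m², $749,386.10):
Base rate for 88.09 is 6.5% + $0.98/m².
The additional-duty order on 88.09 targets Narmark, not Braloria; it does not apply.
Duty = $749,386.10 × 6.5% + 3,271 × $0.98 = $51,915.68.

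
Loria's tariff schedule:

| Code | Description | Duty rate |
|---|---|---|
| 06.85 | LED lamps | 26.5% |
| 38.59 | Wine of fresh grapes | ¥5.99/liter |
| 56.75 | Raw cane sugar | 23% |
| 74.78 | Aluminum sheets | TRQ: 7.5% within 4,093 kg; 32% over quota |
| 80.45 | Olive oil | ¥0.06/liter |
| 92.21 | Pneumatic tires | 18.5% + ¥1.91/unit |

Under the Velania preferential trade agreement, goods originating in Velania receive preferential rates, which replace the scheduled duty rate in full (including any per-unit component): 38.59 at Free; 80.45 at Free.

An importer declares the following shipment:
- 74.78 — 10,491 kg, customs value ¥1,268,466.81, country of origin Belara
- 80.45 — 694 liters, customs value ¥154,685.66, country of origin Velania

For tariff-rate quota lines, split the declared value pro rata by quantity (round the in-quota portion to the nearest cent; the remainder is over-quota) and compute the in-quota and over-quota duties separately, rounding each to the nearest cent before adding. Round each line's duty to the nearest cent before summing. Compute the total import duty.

Line 1 (74.78, Belara, 10,491 kg, ¥1,268,466.81):
Code 74.78 is under a tariff-rate quota (threshold 4,093 kg). In-quota: 4,093 kg at 7.5%; over-quota: 6,398 kg at 32%.
Pro-rata value split: in-quota = ¥1,268,466.81 × 4,093/10,491 = ¥494,884.63; over-quota = ¥1,268,466.81 − ¥494,884.63 = ¥773,582.18.
In-quota duty = ¥494,884.63 × 7.5% = ¥37,116.35. Over-quota duty = ¥773,582.18 × 32% = ¥247,546.30.
Line duty = ¥37,116.35 + ¥247,546.30 = ¥284,662.65.
Line 2 (80.45, Velania, 694 liters, ¥154,685.66):
Base rate for 80.45 is ¥0.06/liter.
Origin Velania qualifies under the Loria–Velania agreement and 80.45 is covered: preferential rate Free applies instead.
Duty = ¥154,685.66 × 0% = ¥0.00.
Total = ¥284,662.65 + ¥0.00 = ¥284,662.65.

¥284,662.65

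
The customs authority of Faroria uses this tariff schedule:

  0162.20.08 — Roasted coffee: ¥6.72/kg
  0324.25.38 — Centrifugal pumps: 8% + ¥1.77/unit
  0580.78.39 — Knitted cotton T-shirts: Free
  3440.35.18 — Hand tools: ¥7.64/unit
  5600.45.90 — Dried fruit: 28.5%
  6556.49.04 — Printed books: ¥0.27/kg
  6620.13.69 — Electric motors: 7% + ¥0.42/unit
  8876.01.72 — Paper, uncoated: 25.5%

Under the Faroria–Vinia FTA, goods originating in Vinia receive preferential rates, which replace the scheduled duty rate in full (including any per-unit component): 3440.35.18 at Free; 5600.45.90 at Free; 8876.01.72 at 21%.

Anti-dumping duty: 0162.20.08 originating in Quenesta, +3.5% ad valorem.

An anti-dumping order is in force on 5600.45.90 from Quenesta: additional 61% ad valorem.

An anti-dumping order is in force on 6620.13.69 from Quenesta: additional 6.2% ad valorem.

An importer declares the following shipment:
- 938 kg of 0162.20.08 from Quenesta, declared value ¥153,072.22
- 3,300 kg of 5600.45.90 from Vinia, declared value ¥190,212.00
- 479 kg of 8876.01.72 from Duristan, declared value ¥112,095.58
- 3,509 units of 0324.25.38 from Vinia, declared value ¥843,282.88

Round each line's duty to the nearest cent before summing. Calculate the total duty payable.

¥113,918.82

Line 1 (0162.20.08, Quenesta, 938 kg, ¥153,072.22):
Base rate for 0162.20.08 is ¥6.72/kg.
Additional duty on 0162.20.08 from Quenesta: +3.5% ad valorem. Applied ad valorem rate = 3.5%.
Duty = ¥153,072.22 × 3.5% + 938 × ¥6.72 = ¥11,660.89.
Line 2 (5600.45.90, Vinia, 3,300 kg, ¥190,212.00):
Base rate for 5600.45.90 is 28.5%.
Origin Vinia qualifies under the Faroria–Vinia agreement and 5600.45.90 is covered: preferential rate Free applies instead.
The additional-duty order on 5600.45.90 targets Quenesta, not Vinia; it does not apply.
Duty = ¥190,212.00 × 0% = ¥0.00.
Line 3 (8876.01.72, Duristan, 479 kg, ¥112,095.58):
Base rate for 8876.01.72 is 25.5%.
8876.01.72 has an FTA preferential rate, but origin Duristan is not Vinia; base rate stands.
Duty = ¥112,095.58 × 25.5% = ¥28,584.37.
Line 4 (0324.25.38, Vinia, 3,509 units, ¥843,282.88):
Base rate for 0324.25.38 is 8% + ¥1.77/unit.
Origin Vinia is the FTA partner but 0324.25.38 is not on the preference list; base rate stands.
Duty = ¥843,282.88 × 8% + 3,509 × ¥1.77 = ¥73,673.56.
Total = ¥11,660.89 + ¥0.00 + ¥28,584.37 + ¥73,673.56 = ¥113,918.82.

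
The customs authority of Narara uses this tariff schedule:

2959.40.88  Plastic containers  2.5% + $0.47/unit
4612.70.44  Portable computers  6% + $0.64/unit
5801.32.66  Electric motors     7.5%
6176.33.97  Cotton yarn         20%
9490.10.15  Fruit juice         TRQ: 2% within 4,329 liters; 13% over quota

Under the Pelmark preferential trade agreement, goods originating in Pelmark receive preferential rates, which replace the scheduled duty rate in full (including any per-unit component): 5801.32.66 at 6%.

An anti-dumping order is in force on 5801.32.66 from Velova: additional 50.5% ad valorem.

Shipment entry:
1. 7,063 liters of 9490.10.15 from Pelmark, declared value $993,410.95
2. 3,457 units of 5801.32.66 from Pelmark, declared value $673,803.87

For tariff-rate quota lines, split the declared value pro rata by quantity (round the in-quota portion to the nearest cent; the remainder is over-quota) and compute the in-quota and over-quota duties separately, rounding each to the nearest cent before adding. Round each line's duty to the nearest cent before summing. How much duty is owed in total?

Line 1 (9490.10.15, Pelmark, 7,063 liters, $993,410.95):
Code 9490.10.15 is under a tariff-rate quota (threshold 4,329 liters). In-quota: 4,329 liters at 2%; over-quota: 2,734 liters at 13%.
Pro-rata value split: in-quota = $993,410.95 × 4,329/7,063 = $608,873.85; over-quota = $993,410.95 − $608,873.85 = $384,537.10.
In-quota duty = $608,873.85 × 2% = $12,177.48. Over-quota duty = $384,537.10 × 13% = $49,989.82.
Line duty = $12,177.48 + $49,989.82 = $62,167.30.
Line 2 (5801.32.66, Pelmark, 3,457 units, $673,803.87):
Base rate for 5801.32.66 is 7.5%.
Origin Pelmark qualifies under the Narara–Pelmark agreement and 5801.32.66 is covered: preferential rate 6% applies instead.
The additional-duty order on 5801.32.66 targets Velova, not Pelmark; it does not apply.
Duty = $673,803.87 × 6% = $40,428.23.
Total = $62,167.30 + $40,428.23 = $102,595.53.

$102,595.53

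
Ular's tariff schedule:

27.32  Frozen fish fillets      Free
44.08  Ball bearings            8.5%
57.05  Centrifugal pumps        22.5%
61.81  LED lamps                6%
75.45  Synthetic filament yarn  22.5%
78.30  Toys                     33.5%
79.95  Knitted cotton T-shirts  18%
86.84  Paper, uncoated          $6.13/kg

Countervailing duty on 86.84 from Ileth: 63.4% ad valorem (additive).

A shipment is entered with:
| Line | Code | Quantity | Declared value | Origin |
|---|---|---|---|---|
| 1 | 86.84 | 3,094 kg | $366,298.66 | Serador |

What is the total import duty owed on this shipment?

Line 1 (86.84, Serador, 3,094 kg, $366,298.66):
Base rate for 86.84 is $6.13/kg.
The additional-duty order on 86.84 targets Ileth, not Serador; it does not apply.
Duty = 3,094 × $6.13 = $18,966.22.

$18,966.22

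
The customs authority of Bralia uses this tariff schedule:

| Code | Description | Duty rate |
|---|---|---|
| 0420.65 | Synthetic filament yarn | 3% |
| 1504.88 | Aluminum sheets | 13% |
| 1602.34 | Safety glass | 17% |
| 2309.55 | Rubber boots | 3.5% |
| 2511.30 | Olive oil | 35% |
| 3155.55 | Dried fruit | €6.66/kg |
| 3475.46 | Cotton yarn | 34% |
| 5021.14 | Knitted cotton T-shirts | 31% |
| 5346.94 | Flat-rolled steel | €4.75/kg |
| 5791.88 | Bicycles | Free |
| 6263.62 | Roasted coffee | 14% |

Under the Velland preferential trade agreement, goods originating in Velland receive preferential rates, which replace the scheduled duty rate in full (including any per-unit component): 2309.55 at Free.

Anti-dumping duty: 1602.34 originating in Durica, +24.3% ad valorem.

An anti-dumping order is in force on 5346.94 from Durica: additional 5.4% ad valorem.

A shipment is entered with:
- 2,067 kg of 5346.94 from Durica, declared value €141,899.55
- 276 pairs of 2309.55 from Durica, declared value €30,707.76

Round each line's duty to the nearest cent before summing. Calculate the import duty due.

€18,555.60

Line 1 (5346.94, Durica, 2,067 kg, €141,899.55):
Base rate for 5346.94 is €4.75/kg.
Additional duty on 5346.94 from Durica: +5.4% ad valorem. Applied ad valorem rate = 5.4%.
Duty = €141,899.55 × 5.4% + 2,067 × €4.75 = €17,480.83.
Line 2 (2309.55, Durica, 276 pairs, €30,707.76):
Base rate for 2309.55 is 3.5%.
2309.55 has an FTA preferential rate, but origin Durica is not Velland; base rate stands.
Duty = €30,707.76 × 3.5% = €1,074.77.
Total = €17,480.83 + €1,074.77 = €18,555.60.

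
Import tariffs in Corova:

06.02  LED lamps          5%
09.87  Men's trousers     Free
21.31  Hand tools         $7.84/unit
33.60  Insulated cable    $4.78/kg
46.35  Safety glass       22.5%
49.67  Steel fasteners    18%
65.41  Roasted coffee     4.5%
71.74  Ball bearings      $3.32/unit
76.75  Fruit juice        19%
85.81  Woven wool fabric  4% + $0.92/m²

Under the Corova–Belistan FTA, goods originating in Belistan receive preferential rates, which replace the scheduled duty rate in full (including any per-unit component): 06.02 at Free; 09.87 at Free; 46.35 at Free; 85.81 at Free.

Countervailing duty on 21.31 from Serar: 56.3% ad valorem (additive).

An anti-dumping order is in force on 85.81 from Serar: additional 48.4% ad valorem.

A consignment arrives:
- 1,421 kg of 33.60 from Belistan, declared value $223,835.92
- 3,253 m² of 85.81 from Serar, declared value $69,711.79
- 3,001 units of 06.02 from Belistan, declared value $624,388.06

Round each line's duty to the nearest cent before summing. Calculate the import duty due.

$46,314.12

Line 1 (33.60, Belistan, 1,421 kg, $223,835.92):
Base rate for 33.60 is $4.78/kg.
Origin Belistan is the FTA partner but 33.60 is not on the preference list; base rate stands.
Duty = 1,421 × $4.78 = $6,792.38.
Line 2 (85.81, Serar, 3,253 m², $69,711.79):
Base rate for 85.81 is 4% + $0.92/m².
85.81 has an FTA preferential rate, but origin Serar is not Belistan; base rate stands.
Additional duty on 85.81 from Serar: +48.4%. Applied ad valorem rate: 4% + 48.4% = 52.4%.
Duty = $69,711.79 × 52.4% + 3,253 × $0.92 = $39,521.74.
Line 3 (06.02, Belistan, 3,001 units, $624,388.06):
Base rate for 06.02 is 5%.
Origin Belistan qualifies under the Corova–Belistan agreement and 06.02 is covered: preferential rate Free applies instead.
Duty = $624,388.06 × 0% = $0.00.
Total = $6,792.38 + $39,521.74 + $0.00 = $46,314.12.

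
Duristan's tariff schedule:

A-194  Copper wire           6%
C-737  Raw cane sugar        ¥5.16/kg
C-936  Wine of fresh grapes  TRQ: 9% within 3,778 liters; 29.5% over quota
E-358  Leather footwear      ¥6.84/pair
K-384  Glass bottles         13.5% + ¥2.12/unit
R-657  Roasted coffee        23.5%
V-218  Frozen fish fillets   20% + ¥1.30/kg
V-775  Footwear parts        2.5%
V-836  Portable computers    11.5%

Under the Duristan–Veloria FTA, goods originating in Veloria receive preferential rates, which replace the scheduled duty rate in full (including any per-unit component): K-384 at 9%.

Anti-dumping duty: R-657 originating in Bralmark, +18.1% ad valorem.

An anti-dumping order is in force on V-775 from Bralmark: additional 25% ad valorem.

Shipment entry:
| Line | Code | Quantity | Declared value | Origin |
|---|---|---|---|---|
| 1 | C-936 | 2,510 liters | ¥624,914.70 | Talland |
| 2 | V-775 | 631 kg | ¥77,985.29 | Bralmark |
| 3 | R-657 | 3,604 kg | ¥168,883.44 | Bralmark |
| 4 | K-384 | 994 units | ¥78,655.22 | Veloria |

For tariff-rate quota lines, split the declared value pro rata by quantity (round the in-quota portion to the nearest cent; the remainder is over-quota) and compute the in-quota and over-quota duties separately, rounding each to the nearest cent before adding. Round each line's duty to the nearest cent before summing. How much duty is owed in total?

¥155,022.75

Line 1 (C-936, Talland, 2,510 liters, ¥624,914.70):
Code C-936 is under a tariff-rate quota (threshold 3,778 liters). Quantity 2,510 liters is within the quota, so the in-quota rate 9% applies to the full value.
Duty = ¥624,914.70 × 9% = ¥56,242.32.
Line 2 (V-775, Bralmark, 631 kg, ¥77,985.29):
Base rate for V-775 is 2.5%.
Additional duty on V-775 from Bralmark: +25%. Applied ad valorem rate: 2.5% + 25% = 27.5%.
Duty = ¥77,985.29 × 27.5% = ¥21,445.95.
Line 3 (R-657, Bralmark, 3,604 kg, ¥168,883.44):
Base rate for R-657 is 23.5%.
Additional duty on R-657 from Bralmark: +18.1%. Applied ad valorem rate: 23.5% + 18.1% = 41.6%.
Duty = ¥168,883.44 × 41.6% = ¥70,255.51.
Line 4 (K-384, Veloria, 994 units, ¥78,655.22):
Base rate for K-384 is 13.5% + ¥2.12/unit.
Origin Veloria qualifies under the Duristan–Veloria agreement and K-384 is covered: preferential rate 9% applies instead.
Duty = ¥78,655.22 × 9% = ¥7,078.97.
Total = ¥56,242.32 + ¥21,445.95 + ¥70,255.51 + ¥7,078.97 = ¥155,022.75.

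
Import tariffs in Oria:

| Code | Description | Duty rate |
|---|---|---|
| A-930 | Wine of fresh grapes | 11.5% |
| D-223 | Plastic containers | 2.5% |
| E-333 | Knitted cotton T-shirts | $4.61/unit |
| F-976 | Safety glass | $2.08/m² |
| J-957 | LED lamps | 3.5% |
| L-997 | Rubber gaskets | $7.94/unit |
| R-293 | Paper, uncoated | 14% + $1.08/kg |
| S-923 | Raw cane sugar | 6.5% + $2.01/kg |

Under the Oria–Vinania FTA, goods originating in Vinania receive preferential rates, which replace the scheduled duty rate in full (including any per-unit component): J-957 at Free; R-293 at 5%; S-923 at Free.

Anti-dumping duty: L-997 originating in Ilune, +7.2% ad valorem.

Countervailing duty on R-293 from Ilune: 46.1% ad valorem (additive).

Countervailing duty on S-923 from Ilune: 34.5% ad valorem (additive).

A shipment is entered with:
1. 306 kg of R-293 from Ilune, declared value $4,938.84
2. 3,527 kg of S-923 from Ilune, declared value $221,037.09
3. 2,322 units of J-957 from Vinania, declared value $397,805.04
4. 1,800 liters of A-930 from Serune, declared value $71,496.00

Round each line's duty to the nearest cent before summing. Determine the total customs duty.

$109,235.24

Line 1 (R-293, Ilune, 306 kg, $4,938.84):
Base rate for R-293 is 14% + $1.08/kg.
R-293 has an FTA preferential rate, but origin Ilune is not Vinania; base rate stands.
Additional duty on R-293 from Ilune: +46.1%. Applied ad valorem rate: 14% + 46.1% = 60.1%.
Duty = $4,938.84 × 60.1% + 306 × $1.08 = $3,298.72.
Line 2 (S-923, Ilune, 3,527 kg, $221,037.09):
Base rate for S-923 is 6.5% + $2.01/kg.
S-923 has an FTA preferential rate, but origin Ilune is not Vinania; base rate stands.
Additional duty on S-923 from Ilune: +34.5%. Applied ad valorem rate: 6.5% + 34.5% = 41%.
Duty = $221,037.09 × 41% + 3,527 × $2.01 = $97,714.48.
Line 3 (J-957, Vinania, 2,322 units, $397,805.04):
Base rate for J-957 is 3.5%.
Origin Vinania qualifies under the Oria–Vinania agreement and J-957 is covered: preferential rate Free applies instead.
Duty = $397,805.04 × 0% = $0.00.
Line 4 (A-930, Serune, 1,800 liters, $71,496.00):
Base rate for A-930 is 11.5%.
Duty = $71,496.00 × 11.5% = $8,222.04.
Total = $3,298.72 + $97,714.48 + $0.00 + $8,222.04 = $109,235.24.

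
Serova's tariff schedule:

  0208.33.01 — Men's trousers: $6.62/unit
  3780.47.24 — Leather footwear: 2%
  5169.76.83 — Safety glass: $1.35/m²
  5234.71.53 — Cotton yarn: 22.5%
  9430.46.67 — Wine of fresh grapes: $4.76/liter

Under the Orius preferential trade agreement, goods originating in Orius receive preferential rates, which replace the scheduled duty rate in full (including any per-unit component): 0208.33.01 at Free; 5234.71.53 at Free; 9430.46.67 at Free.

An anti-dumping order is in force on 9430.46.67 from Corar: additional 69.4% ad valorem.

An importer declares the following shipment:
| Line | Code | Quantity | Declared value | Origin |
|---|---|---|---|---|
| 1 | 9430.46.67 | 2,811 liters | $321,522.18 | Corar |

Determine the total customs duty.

$236,516.75

Line 1 (9430.46.67, Corar, 2,811 liters, $321,522.18):
Base rate for 9430.46.67 is $4.76/liter.
9430.46.67 has an FTA preferential rate, but origin Corar is not Orius; base rate stands.
Additional duty on 9430.46.67 from Corar: +69.4% ad valorem. Applied ad valorem rate = 69.4%.
Duty = $321,522.18 × 69.4% + 2,811 × $4.76 = $236,516.75.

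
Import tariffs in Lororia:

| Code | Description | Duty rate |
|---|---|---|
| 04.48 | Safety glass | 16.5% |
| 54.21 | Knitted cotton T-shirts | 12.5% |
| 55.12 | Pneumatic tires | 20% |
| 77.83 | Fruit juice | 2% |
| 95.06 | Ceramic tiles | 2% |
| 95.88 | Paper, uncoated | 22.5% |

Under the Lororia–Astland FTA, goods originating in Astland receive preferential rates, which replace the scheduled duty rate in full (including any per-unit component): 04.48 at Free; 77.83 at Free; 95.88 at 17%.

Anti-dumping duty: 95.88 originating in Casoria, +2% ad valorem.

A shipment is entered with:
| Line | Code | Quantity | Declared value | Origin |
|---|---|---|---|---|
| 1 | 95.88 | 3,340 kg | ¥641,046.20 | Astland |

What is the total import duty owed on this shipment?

Line 1 (95.88, Astland, 3,340 kg, ¥641,046.20):
Base rate for 95.88 is 22.5%.
Origin Astland qualifies under the Lororia–Astland agreement and 95.88 is covered: preferential rate 17% applies instead.
The additional-duty order on 95.88 targets Casoria, not Astland; it does not apply.
Duty = ¥641,046.20 × 17% = ¥108,977.85.

¥108,977.85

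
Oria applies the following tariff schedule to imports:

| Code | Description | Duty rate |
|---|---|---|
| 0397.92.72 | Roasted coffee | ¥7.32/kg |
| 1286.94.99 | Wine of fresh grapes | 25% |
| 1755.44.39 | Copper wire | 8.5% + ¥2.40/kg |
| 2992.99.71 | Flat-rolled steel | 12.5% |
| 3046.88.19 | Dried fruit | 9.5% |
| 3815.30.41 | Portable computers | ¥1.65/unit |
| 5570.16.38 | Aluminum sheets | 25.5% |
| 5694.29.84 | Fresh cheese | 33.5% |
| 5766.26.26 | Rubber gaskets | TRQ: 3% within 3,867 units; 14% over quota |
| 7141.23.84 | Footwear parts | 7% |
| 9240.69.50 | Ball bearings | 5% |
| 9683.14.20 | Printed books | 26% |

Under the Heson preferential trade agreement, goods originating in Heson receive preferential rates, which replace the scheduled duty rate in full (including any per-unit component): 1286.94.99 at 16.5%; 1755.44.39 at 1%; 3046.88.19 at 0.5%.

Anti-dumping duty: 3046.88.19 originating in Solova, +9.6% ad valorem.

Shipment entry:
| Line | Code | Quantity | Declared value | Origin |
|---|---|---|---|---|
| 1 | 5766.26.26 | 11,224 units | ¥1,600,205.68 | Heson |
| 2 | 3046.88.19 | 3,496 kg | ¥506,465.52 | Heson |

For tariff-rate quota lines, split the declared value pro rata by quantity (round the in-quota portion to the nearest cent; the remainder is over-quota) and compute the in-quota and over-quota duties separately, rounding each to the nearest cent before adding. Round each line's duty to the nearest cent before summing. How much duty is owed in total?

¥165,916.13

Line 1 (5766.26.26, Heson, 11,224 units, ¥1,600,205.68):
Code 5766.26.26 is under a tariff-rate quota (threshold 3,867 units). In-quota: 3,867 units at 3%; over-quota: 7,357 units at 14%.
Pro-rata value split: in-quota = ¥1,600,205.68 × 3,867/11,224 = ¥551,318.19; over-quota = ¥1,600,205.68 − ¥551,318.19 = ¥1,048,887.49.
In-quota duty = ¥551,318.19 × 3% = ¥16,539.55. Over-quota duty = ¥1,048,887.49 × 14% = ¥146,844.25.
Line duty = ¥16,539.55 + ¥146,844.25 = ¥163,383.80.
Line 2 (3046.88.19, Heson, 3,496 kg, ¥506,465.52):
Base rate for 3046.88.19 is 9.5%.
Origin Heson qualifies under the Oria–Heson agreement and 3046.88.19 is covered: preferential rate 0.5% applies instead.
The additional-duty order on 3046.88.19 targets Solova, not Heson; it does not apply.
Duty = ¥506,465.52 × 0.5% = ¥2,532.33.
Total = ¥163,383.80 + ¥2,532.33 = ¥165,916.13.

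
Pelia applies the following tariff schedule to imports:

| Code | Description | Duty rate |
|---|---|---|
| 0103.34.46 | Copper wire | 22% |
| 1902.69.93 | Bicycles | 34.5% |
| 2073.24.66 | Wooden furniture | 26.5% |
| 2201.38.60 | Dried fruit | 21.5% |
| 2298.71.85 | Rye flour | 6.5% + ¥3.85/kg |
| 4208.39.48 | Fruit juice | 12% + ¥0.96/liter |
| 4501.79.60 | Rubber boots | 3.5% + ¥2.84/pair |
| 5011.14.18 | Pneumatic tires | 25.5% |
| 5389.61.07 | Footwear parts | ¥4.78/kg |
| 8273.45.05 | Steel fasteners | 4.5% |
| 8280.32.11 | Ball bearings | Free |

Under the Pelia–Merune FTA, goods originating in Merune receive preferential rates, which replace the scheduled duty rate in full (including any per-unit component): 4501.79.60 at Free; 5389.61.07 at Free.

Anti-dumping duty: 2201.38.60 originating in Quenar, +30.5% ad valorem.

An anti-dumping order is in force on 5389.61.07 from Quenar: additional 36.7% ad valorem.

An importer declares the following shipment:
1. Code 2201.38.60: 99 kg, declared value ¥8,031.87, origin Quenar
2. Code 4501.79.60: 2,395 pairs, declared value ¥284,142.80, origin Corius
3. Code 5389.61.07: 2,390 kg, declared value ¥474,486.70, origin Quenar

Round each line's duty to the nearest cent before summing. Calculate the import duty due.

Line 1 (2201.38.60, Quenar, 99 kg, ¥8,031.87):
Base rate for 2201.38.60 is 21.5%.
Additional duty on 2201.38.60 from Quenar: +30.5%. Applied ad valorem rate: 21.5% + 30.5% = 52%.
Duty = ¥8,031.87 × 52% = ¥4,176.57.
Line 2 (4501.79.60, Corius, 2,395 pairs, ¥284,142.80):
Base rate for 4501.79.60 is 3.5% + ¥2.84/pair.
4501.79.60 has an FTA preferential rate, but origin Corius is not Merune; base rate stands.
Duty = ¥284,142.80 × 3.5% + 2,395 × ¥2.84 = ¥16,746.80.
Line 3 (5389.61.07, Quenar, 2,390 kg, ¥474,486.70):
Base rate for 5389.61.07 is ¥4.78/kg.
5389.61.07 has an FTA preferential rate, but origin Quenar is not Merune; base rate stands.
Additional duty on 5389.61.07 from Quenar: +36.7% ad valorem. Applied ad valorem rate = 36.7%.
Duty = ¥474,486.70 × 36.7% + 2,390 × ¥4.78 = ¥185,560.82.
Total = ¥4,176.57 + ¥16,746.80 + ¥185,560.82 = ¥206,484.19.

¥206,484.19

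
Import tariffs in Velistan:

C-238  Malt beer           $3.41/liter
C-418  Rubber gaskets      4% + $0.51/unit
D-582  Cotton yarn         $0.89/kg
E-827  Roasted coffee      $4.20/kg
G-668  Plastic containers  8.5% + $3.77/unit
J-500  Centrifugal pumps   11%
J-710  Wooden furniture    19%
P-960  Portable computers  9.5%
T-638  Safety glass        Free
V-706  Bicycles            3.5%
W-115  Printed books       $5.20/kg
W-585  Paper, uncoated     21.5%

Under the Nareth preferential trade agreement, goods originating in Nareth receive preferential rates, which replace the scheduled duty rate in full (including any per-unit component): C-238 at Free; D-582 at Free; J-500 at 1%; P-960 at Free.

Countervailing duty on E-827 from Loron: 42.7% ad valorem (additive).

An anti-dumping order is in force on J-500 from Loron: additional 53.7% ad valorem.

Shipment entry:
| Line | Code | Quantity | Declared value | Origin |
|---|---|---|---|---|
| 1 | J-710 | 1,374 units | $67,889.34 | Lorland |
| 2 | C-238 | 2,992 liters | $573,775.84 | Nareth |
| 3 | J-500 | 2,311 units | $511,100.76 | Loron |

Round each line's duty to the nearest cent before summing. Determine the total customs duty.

$343,581.16

Line 1 (J-710, Lorland, 1,374 units, $67,889.34):
Base rate for J-710 is 19%.
Duty = $67,889.34 × 19% = $12,898.97.
Line 2 (C-238, Nareth, 2,992 liters, $573,775.84):
Base rate for C-238 is $3.41/liter.
Origin Nareth qualifies under the Velistan–Nareth agreement and C-238 is covered: preferential rate Free applies instead.
Duty = $573,775.84 × 0% = $0.00.
Line 3 (J-500, Loron, 2,311 units, $511,100.76):
Base rate for J-500 is 11%.
J-500 has an FTA preferential rate, but origin Loron is not Nareth; base rate stands.
Additional duty on J-500 from Loron: +53.7%. Applied ad valorem rate: 11% + 53.7% = 64.7%.
Duty = $511,100.76 × 64.7% = $330,682.19.
Total = $12,898.97 + $0.00 + $330,682.19 = $343,581.16.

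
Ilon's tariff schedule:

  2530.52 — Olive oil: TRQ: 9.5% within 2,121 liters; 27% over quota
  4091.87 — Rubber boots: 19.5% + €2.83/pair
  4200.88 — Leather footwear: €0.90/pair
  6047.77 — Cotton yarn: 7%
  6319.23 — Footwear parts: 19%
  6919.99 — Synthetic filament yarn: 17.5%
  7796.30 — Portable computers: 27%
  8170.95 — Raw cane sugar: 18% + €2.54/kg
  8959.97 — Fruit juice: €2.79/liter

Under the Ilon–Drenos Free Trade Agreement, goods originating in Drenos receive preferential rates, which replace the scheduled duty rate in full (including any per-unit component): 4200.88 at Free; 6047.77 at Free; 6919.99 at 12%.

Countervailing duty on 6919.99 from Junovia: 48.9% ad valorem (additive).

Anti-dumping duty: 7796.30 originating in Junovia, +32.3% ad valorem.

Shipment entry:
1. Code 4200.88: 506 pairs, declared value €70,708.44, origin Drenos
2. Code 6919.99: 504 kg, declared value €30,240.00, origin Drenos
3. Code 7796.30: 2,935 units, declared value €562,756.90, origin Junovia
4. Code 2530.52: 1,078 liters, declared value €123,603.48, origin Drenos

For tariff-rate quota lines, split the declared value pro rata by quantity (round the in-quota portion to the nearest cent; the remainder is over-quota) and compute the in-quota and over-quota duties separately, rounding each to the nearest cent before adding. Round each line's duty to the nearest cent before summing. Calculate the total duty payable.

€349,085.97

Line 1 (4200.88, Drenos, 506 pairs, €70,708.44):
Base rate for 4200.88 is €0.90/pair.
Origin Drenos qualifies under the Ilon–Drenos agreement and 4200.88 is covered: preferential rate Free applies instead.
Duty = €70,708.44 × 0% = €0.00.
Line 2 (6919.99, Drenos, 504 kg, €30,240.00):
Base rate for 6919.99 is 17.5%.
Origin Drenos qualifies under the Ilon–Drenos agreement and 6919.99 is covered: preferential rate 12% applies instead.
The additional-duty order on 6919.99 targets Junovia, not Drenos; it does not apply.
Duty = €30,240.00 × 12% = €3,628.80.
Line 3 (7796.30, Junovia, 2,935 units, €562,756.90):
Base rate for 7796.30 is 27%.
Additional duty on 7796.30 from Junovia: +32.3%. Applied ad valorem rate: 27% + 32.3% = 59.3%.
Duty = €562,756.90 × 59.3% = €333,714.84.
Line 4 (2530.52, Drenos, 1,078 liters, €123,603.48):
Code 2530.52 is under a tariff-rate quota (threshold 2,121 liters). Quantity 1,078 liters is within the quota, so the in-quota rate 9.5% applies to the full value.
Duty = €123,603.48 × 9.5% = €11,742.33.
Total = €0.00 + €3,628.80 + €333,714.84 + €11,742.33 = €349,085.97.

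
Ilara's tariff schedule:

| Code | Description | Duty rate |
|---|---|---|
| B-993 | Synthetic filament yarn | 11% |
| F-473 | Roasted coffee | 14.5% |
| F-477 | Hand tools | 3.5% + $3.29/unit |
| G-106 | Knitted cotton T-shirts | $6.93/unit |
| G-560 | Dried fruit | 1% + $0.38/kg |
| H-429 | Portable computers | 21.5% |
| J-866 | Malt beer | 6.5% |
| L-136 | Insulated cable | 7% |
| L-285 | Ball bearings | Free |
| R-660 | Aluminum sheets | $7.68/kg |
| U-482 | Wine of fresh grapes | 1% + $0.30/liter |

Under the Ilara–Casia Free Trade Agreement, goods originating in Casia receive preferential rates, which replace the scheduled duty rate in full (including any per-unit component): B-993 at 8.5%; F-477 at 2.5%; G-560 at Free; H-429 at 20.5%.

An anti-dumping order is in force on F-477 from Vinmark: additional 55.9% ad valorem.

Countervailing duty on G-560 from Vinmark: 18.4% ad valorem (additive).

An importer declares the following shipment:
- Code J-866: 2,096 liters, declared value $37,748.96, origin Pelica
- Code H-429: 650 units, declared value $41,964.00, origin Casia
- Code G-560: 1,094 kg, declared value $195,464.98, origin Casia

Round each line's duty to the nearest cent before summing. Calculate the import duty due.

$11,056.30

Line 1 (J-866, Pelica, 2,096 liters, $37,748.96):
Base rate for J-866 is 6.5%.
Duty = $37,748.96 × 6.5% = $2,453.68.
Line 2 (H-429, Casia, 650 units, $41,964.00):
Base rate for H-429 is 21.5%.
Origin Casia qualifies under the Ilara–Casia agreement and H-429 is covered: preferential rate 20.5% applies instead.
Duty = $41,964.00 × 20.5% = $8,602.62.
Line 3 (G-560, Casia, 1,094 kg, $195,464.98):
Base rate for G-560 is 1% + $0.38/kg.
Origin Casia qualifies under the Ilara–Casia agreement and G-560 is covered: preferential rate Free applies instead.
The additional-duty order on G-560 targets Vinmark, not Casia; it does not apply.
Duty = $195,464.98 × 0% = $0.00.
Total = $2,453.68 + $8,602.62 + $0.00 = $11,056.30.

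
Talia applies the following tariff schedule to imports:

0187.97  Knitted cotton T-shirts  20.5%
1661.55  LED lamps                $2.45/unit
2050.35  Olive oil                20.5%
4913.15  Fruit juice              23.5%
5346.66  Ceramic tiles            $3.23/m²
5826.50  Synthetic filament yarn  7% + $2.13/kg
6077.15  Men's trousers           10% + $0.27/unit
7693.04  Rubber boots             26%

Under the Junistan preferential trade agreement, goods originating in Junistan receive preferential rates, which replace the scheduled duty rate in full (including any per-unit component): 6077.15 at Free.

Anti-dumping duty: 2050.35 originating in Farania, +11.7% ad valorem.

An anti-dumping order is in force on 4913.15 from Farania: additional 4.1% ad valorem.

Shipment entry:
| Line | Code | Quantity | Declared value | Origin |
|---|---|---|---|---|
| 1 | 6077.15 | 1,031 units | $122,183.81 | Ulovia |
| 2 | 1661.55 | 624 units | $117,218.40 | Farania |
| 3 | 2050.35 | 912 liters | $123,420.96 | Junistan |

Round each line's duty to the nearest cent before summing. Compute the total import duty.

Line 1 (6077.15, Ulovia, 1,031 units, $122,183.81):
Base rate for 6077.15 is 10% + $0.27/unit.
6077.15 has an FTA preferential rate, but origin Ulovia is not Junistan; base rate stands.
Duty = $122,183.81 × 10% + 1,031 × $0.27 = $12,496.75.
Line 2 (1661.55, Farania, 624 units, $117,218.40):
Base rate for 1661.55 is $2.45/unit.
Duty = 624 × $2.45 = $1,528.80.
Line 3 (2050.35, Junistan, 912 liters, $123,420.96):
Base rate for 2050.35 is 20.5%.
Origin Junistan is the FTA partner but 2050.35 is not on the preference list; base rate stands.
The additional-duty order on 2050.35 targets Farania, not Junistan; it does not apply.
Duty = $123,420.96 × 20.5% = $25,301.30.
Total = $12,496.75 + $1,528.80 + $25,301.30 = $39,326.85.

$39,326.85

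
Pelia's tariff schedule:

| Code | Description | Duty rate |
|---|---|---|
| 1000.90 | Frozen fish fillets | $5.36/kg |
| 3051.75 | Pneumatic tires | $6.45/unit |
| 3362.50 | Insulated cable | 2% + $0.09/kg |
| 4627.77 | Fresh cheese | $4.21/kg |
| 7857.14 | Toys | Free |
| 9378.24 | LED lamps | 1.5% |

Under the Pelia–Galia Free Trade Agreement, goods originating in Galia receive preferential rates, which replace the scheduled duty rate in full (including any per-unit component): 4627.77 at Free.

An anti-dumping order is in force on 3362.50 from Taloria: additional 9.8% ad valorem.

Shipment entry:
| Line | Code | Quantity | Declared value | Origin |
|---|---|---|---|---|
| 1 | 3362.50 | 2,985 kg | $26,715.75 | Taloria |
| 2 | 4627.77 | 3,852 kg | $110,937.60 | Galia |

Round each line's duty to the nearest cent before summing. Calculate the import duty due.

$3,421.11

Line 1 (3362.50, Taloria, 2,985 kg, $26,715.75):
Base rate for 3362.50 is 2% + $0.09/kg.
Additional duty on 3362.50 from Taloria: +9.8%. Applied ad valorem rate: 2% + 9.8% = 11.8%.
Duty = $26,715.75 × 11.8% + 2,985 × $0.09 = $3,421.11.
Line 2 (4627.77, Galia, 3,852 kg, $110,937.60):
Base rate for 4627.77 is $4.21/kg.
Origin Galia qualifies under the Pelia–Galia agreement and 4627.77 is covered: preferential rate Free applies instead.
Duty = $110,937.60 × 0% = $0.00.
Total = $3,421.11 + $0.00 = $3,421.11.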